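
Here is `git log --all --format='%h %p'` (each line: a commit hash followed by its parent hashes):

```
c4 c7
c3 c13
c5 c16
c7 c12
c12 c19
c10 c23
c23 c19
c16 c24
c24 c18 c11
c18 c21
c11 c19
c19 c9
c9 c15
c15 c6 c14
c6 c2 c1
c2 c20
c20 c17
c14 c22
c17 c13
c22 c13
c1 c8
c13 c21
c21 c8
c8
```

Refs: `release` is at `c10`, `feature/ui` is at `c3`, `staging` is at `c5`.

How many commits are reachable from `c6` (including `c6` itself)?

Walking parent pointers from c6: reachable set = {c1, c13, c17, c2, c20, c21, c6, c8}.
That is 8 commits.

8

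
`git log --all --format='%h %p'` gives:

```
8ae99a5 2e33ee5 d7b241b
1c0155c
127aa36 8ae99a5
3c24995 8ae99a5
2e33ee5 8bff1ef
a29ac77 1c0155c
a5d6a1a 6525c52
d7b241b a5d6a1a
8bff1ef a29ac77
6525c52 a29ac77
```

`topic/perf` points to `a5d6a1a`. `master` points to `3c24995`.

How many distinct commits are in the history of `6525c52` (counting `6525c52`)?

Walking parent pointers from 6525c52: reachable set = {1c0155c, 6525c52, a29ac77}.
That is 3 commits.

3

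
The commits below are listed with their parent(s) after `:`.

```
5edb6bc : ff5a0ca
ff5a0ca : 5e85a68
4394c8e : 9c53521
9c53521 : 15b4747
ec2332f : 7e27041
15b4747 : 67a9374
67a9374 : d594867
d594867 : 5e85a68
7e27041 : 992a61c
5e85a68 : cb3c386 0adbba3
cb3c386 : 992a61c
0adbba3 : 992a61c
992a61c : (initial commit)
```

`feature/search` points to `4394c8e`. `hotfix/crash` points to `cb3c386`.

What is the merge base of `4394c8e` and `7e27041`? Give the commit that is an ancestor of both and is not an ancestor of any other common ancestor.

992a61c

Ancestors of 4394c8e: {0adbba3, 15b4747, 4394c8e, 5e85a68, 67a9374, 992a61c, 9c53521, cb3c386, d594867}.
Ancestors of 7e27041: {7e27041, 992a61c}.
Common ancestors: {992a61c}.
The only common ancestor is 992a61c, so it is the merge base.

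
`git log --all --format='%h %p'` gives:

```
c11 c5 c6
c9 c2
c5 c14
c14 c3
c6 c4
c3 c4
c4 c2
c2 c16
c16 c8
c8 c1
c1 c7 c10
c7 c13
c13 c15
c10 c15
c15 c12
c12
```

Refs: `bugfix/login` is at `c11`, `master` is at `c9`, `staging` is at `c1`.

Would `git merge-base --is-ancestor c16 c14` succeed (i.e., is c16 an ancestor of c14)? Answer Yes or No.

Ancestors of c14 (commits reachable by following parents): {c1, c10, c12, c13, c14, c15, c16, c2, c3, c4, c7, c8}.
c16 is in that set, so it is an ancestor of c14.

Yes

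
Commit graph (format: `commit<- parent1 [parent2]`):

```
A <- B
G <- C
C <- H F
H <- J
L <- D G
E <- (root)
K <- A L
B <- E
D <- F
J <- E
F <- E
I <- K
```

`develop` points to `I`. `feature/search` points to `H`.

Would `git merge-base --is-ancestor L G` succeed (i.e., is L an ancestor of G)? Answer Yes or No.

No

Ancestors of G: {C, E, F, G, H, J}.
L is not in that set, so it is not an ancestor of G.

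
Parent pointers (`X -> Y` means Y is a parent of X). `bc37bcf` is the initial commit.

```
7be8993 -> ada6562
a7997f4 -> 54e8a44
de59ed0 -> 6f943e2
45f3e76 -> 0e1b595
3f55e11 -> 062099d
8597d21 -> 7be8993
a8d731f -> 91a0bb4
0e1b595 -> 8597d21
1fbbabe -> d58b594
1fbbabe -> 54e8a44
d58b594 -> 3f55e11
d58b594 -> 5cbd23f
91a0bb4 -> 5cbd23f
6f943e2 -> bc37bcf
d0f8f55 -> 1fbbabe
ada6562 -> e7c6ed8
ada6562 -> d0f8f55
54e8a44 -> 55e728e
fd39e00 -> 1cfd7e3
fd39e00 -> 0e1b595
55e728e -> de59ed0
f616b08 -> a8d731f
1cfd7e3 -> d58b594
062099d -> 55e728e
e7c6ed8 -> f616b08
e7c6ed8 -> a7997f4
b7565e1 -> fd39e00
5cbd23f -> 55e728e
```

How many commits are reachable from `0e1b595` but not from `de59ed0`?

Reachable from 0e1b595: {062099d, 0e1b595, 1fbbabe, 3f55e11, 54e8a44, 55e728e, 5cbd23f, 6f943e2, 7be8993, 8597d21, 91a0bb4, a7997f4, a8d731f, ada6562, bc37bcf, d0f8f55, d58b594, de59ed0, e7c6ed8, f616b08}.
Reachable from de59ed0: {6f943e2, bc37bcf, de59ed0}.
In 0e1b595's history but not de59ed0's: {062099d, 0e1b595, 1fbbabe, 3f55e11, 54e8a44, 55e728e, 5cbd23f, 7be8993, 8597d21, 91a0bb4, a7997f4, a8d731f, ada6562, d0f8f55, d58b594, e7c6ed8, f616b08} — 17 commits.

17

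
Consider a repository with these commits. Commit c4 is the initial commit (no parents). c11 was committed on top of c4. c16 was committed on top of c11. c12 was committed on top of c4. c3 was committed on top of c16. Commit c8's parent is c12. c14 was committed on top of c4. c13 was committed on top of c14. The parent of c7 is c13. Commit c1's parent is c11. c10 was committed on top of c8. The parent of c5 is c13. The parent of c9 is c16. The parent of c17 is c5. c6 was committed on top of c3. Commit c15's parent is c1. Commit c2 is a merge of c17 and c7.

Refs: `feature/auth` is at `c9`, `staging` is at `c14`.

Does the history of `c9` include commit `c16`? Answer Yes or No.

Ancestors of c9 (commits reachable by following parents): {c11, c16, c4, c9}.
c16 is in that set, so it is an ancestor of c9.

Yes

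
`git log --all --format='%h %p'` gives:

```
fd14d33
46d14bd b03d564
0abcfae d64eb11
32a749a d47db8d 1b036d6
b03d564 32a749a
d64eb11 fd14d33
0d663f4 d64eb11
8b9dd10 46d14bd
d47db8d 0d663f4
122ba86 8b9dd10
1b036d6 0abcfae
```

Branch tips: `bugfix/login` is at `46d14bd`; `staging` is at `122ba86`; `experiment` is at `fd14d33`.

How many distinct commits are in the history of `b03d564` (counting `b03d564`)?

8

Walking parent pointers from b03d564: reachable set = {0abcfae, 0d663f4, 1b036d6, 32a749a, b03d564, d47db8d, d64eb11, fd14d33}.
That is 8 commits.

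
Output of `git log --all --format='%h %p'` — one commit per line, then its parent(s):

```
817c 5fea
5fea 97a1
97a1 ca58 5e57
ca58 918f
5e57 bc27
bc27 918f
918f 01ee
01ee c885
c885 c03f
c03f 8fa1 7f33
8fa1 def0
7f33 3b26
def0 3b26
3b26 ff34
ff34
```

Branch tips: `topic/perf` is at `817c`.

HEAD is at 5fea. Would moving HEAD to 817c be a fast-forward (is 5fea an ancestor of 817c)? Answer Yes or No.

A fast-forward from 5fea to 817c is possible iff 5fea is an ancestor of 817c.
Ancestors of 817c: {01ee, 3b26, 5e57, 5fea, 7f33, 817c, 8fa1, 918f, 97a1, bc27, c03f, c885, ca58, def0, ff34}.
5fea is among them, so fast-forward is possible.

Yes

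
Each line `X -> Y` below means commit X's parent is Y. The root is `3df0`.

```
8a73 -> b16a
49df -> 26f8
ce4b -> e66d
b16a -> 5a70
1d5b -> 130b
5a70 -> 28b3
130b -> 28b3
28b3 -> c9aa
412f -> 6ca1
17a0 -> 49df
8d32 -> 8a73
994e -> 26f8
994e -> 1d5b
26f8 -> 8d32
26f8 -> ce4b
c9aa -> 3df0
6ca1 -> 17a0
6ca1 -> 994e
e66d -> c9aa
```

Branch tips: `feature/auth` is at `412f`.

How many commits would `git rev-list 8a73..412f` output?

Reachable from 412f: {130b, 17a0, 1d5b, 26f8, 28b3, 3df0, 412f, 49df, 5a70, 6ca1, 8a73, 8d32, 994e, b16a, c9aa, ce4b, e66d}.
Reachable from 8a73: {28b3, 3df0, 5a70, 8a73, b16a, c9aa}.
In 412f's history but not 8a73's: {130b, 17a0, 1d5b, 26f8, 412f, 49df, 6ca1, 8d32, 994e, ce4b, e66d} — 11 commits.

11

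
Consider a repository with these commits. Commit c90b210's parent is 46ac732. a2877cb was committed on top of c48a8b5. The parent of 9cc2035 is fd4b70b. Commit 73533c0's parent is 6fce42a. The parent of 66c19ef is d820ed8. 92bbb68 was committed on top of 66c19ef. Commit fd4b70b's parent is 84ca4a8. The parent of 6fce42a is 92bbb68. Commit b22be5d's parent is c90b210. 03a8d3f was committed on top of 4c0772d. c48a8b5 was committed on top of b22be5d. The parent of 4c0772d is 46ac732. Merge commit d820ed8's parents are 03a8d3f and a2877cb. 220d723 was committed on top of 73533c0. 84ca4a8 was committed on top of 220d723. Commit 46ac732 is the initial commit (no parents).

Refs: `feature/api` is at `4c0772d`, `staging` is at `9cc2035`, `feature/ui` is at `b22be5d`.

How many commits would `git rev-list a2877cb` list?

5

Walking parent pointers from a2877cb: reachable set = {46ac732, a2877cb, b22be5d, c48a8b5, c90b210}.
That is 5 commits.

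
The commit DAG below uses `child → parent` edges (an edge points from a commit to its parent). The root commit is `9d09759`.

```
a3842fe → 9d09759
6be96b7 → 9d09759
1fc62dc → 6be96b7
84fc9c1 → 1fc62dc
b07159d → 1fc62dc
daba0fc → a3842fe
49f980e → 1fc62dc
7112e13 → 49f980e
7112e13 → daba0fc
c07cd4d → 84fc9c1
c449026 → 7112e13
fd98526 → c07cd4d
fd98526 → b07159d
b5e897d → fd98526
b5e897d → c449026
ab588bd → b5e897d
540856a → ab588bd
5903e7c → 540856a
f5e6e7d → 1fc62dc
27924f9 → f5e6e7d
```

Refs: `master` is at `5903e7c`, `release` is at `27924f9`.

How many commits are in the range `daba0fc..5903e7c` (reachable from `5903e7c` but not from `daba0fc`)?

13

Reachable from 5903e7c: {1fc62dc, 49f980e, 540856a, 5903e7c, 6be96b7, 7112e13, 84fc9c1, 9d09759, a3842fe, ab588bd, b07159d, b5e897d, c07cd4d, c449026, daba0fc, fd98526}.
Reachable from daba0fc: {9d09759, a3842fe, daba0fc}.
In 5903e7c's history but not daba0fc's: {1fc62dc, 49f980e, 540856a, 5903e7c, 6be96b7, 7112e13, 84fc9c1, ab588bd, b07159d, b5e897d, c07cd4d, c449026, fd98526} — 13 commits.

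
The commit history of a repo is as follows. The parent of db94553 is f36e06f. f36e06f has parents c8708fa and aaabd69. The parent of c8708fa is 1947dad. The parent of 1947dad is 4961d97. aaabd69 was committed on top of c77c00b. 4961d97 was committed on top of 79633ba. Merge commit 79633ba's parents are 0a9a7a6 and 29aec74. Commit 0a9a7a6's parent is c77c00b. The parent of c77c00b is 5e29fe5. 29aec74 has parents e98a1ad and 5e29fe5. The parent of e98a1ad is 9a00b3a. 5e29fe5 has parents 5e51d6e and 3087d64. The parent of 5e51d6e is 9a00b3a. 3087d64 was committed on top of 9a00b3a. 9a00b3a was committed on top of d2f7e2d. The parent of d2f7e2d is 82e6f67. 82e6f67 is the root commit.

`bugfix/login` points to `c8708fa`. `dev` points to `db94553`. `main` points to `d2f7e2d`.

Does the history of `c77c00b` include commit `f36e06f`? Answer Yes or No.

Ancestors of c77c00b: {3087d64, 5e29fe5, 5e51d6e, 82e6f67, 9a00b3a, c77c00b, d2f7e2d}.
f36e06f is not in that set, so it is not an ancestor of c77c00b.

No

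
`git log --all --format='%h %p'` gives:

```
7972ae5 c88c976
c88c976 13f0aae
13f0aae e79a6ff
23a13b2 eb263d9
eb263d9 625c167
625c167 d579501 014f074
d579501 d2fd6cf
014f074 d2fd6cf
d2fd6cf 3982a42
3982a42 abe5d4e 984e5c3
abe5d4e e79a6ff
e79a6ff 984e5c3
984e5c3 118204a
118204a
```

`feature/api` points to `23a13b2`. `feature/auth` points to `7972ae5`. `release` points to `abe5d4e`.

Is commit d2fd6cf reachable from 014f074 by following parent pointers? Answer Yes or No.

Ancestors of 014f074 (commits reachable by following parents): {014f074, 118204a, 3982a42, 984e5c3, abe5d4e, d2fd6cf, e79a6ff}.
d2fd6cf is in that set, so it is an ancestor of 014f074.

Yes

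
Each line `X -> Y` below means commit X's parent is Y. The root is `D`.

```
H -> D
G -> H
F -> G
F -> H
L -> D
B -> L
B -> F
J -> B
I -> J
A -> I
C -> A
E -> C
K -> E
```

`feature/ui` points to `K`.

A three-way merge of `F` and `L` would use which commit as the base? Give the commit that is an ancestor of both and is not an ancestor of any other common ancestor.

D

Ancestors of F: {D, F, G, H}.
Ancestors of L: {D, L}.
Common ancestors: {D}.
The only common ancestor is D, so it is the merge base.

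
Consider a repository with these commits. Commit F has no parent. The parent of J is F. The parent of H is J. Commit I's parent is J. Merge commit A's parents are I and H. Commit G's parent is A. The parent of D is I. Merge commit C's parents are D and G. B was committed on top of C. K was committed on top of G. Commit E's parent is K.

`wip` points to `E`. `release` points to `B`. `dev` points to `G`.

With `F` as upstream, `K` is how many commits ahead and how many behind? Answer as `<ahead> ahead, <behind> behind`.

Reachable from K: {A, F, G, H, I, J, K}.
Reachable from F: {F}.
Only in K's history (ahead): {A, G, H, I, J, K} — 6.
Only in F's history (behind): {} — 0.

6 ahead, 0 behind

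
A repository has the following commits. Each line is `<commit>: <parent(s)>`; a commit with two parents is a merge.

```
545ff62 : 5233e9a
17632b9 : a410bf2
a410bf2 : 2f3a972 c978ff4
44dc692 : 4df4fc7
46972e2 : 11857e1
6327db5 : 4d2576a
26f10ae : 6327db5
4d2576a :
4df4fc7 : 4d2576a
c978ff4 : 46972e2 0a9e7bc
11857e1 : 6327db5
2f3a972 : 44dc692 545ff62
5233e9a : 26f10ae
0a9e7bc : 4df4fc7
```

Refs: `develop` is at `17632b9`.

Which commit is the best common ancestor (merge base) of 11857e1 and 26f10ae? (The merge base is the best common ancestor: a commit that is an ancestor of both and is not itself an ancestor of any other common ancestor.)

Ancestors of 11857e1: {11857e1, 4d2576a, 6327db5}.
Ancestors of 26f10ae: {26f10ae, 4d2576a, 6327db5}.
Common ancestors: {4d2576a, 6327db5}.
Among these, 6327db5 is not an ancestor of any other common ancestor — it is the merge base.

6327db5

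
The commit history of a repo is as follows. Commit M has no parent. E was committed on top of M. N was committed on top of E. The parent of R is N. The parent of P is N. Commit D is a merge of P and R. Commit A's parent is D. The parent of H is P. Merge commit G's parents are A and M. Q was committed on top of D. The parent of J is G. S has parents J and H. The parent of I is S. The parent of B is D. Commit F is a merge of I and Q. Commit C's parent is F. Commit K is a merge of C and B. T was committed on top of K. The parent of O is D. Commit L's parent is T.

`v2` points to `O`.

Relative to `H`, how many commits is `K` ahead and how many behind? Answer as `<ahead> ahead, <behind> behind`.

Reachable from K: {A, B, C, D, E, F, G, H, I, J, K, M, N, P, Q, R, S}.
Reachable from H: {E, H, M, N, P}.
Only in K's history (ahead): {A, B, C, D, F, G, I, J, K, Q, R, S} — 12.
Only in H's history (behind): {} — 0.

12 ahead, 0 behind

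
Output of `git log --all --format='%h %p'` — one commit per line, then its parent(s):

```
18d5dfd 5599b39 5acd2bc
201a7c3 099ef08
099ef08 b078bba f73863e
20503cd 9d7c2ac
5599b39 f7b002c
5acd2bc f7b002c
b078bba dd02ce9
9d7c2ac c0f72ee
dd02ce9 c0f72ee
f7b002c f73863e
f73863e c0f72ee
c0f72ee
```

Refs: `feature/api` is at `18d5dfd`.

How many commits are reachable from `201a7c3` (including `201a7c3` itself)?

Walking parent pointers from 201a7c3: reachable set = {099ef08, 201a7c3, b078bba, c0f72ee, dd02ce9, f73863e}.
That is 6 commits.

6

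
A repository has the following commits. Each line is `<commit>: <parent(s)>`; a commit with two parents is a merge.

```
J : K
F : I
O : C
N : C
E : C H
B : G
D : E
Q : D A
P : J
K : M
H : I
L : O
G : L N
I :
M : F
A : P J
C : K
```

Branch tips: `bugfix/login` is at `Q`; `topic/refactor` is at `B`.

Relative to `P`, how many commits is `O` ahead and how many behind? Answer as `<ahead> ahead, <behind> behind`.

2 ahead, 2 behind

Reachable from O: {C, F, I, K, M, O}.
Reachable from P: {F, I, J, K, M, P}.
Only in O's history (ahead): {C, O} — 2.
Only in P's history (behind): {J, P} — 2.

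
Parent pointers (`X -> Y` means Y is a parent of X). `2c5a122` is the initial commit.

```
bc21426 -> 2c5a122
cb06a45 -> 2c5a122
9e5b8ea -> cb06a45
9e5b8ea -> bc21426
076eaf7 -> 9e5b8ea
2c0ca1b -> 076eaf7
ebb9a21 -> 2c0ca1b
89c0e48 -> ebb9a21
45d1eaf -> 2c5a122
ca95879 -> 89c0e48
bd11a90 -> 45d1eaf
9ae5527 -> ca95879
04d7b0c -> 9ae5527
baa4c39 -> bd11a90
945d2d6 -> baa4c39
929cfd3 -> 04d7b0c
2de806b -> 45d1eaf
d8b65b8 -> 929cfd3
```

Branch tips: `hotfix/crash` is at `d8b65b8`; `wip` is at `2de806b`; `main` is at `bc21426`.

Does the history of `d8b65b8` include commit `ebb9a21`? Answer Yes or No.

Ancestors of d8b65b8 (commits reachable by following parents): {04d7b0c, 076eaf7, 2c0ca1b, 2c5a122, 89c0e48, 929cfd3, 9ae5527, 9e5b8ea, bc21426, ca95879, cb06a45, d8b65b8, ebb9a21}.
ebb9a21 is in that set, so it is an ancestor of d8b65b8.

Yes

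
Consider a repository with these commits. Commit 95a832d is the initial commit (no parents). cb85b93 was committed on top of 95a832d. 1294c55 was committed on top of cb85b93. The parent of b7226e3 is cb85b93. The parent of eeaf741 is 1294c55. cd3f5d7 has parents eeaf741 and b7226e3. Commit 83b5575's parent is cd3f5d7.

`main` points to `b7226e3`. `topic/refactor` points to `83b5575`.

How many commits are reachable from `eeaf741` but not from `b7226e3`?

Reachable from eeaf741: {1294c55, 95a832d, cb85b93, eeaf741}.
Reachable from b7226e3: {95a832d, b7226e3, cb85b93}.
In eeaf741's history but not b7226e3's: {1294c55, eeaf741} — 2 commits.

2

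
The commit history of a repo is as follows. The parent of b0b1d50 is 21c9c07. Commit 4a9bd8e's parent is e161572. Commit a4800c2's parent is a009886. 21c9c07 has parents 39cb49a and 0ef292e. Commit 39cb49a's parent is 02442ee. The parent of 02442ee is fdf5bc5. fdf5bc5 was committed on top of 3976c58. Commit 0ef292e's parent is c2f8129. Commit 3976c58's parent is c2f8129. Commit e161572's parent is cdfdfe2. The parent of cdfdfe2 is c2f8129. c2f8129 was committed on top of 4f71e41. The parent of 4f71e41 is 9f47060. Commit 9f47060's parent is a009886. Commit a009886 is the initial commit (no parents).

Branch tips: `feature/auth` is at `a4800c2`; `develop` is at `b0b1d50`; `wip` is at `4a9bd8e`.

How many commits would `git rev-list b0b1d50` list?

11

Walking parent pointers from b0b1d50: reachable set = {02442ee, 0ef292e, 21c9c07, 3976c58, 39cb49a, 4f71e41, 9f47060, a009886, b0b1d50, c2f8129, fdf5bc5}.
That is 11 commits.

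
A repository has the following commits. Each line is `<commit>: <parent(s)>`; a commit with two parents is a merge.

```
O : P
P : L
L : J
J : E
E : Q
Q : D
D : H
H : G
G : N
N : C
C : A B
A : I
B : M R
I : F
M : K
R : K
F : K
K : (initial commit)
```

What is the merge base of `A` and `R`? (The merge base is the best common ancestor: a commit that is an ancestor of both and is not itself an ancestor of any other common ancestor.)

Ancestors of A: {A, F, I, K}.
Ancestors of R: {K, R}.
Common ancestors: {K}.
The only common ancestor is K, so it is the merge base.

K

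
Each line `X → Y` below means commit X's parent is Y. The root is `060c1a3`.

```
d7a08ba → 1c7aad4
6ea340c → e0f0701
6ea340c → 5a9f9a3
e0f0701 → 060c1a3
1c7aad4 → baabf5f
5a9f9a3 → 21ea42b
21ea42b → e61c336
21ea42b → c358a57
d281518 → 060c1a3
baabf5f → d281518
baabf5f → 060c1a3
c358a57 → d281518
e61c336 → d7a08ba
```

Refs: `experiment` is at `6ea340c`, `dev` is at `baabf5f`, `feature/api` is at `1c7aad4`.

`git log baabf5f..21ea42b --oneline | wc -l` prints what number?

Reachable from 21ea42b: {060c1a3, 1c7aad4, 21ea42b, baabf5f, c358a57, d281518, d7a08ba, e61c336}.
Reachable from baabf5f: {060c1a3, baabf5f, d281518}.
In 21ea42b's history but not baabf5f's: {1c7aad4, 21ea42b, c358a57, d7a08ba, e61c336} — 5 commits.

5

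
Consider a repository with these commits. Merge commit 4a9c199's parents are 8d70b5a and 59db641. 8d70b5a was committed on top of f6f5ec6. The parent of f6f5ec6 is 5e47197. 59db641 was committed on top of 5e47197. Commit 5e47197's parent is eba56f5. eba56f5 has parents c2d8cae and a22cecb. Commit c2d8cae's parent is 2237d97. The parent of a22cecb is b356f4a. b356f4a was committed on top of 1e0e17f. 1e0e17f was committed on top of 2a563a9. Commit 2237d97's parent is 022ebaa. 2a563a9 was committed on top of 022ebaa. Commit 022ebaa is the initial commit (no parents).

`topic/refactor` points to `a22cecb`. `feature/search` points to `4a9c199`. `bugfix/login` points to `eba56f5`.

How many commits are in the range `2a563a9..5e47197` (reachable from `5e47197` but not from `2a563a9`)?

Reachable from 5e47197: {022ebaa, 1e0e17f, 2237d97, 2a563a9, 5e47197, a22cecb, b356f4a, c2d8cae, eba56f5}.
Reachable from 2a563a9: {022ebaa, 2a563a9}.
In 5e47197's history but not 2a563a9's: {1e0e17f, 2237d97, 5e47197, a22cecb, b356f4a, c2d8cae, eba56f5} — 7 commits.

7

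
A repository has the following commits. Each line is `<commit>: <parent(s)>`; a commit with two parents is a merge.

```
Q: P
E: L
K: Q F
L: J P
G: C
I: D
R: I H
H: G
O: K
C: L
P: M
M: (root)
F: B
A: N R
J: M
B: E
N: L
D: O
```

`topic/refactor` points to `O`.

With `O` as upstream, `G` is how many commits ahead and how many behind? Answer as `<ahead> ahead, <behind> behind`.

Reachable from G: {C, G, J, L, M, P}.
Reachable from O: {B, E, F, J, K, L, M, O, P, Q}.
Only in G's history (ahead): {C, G} — 2.
Only in O's history (behind): {B, E, F, K, O, Q} — 6.

2 ahead, 6 behind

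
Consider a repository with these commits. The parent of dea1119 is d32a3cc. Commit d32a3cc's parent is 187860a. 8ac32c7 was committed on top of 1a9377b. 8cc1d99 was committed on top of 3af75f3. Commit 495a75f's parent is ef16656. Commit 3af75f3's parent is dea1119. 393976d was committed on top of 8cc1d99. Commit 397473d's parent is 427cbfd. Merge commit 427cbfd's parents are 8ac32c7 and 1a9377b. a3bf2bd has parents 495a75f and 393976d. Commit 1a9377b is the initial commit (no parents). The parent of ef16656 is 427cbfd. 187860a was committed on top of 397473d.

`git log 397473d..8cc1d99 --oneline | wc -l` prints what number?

Reachable from 8cc1d99: {187860a, 1a9377b, 397473d, 3af75f3, 427cbfd, 8ac32c7, 8cc1d99, d32a3cc, dea1119}.
Reachable from 397473d: {1a9377b, 397473d, 427cbfd, 8ac32c7}.
In 8cc1d99's history but not 397473d's: {187860a, 3af75f3, 8cc1d99, d32a3cc, dea1119} — 5 commits.

5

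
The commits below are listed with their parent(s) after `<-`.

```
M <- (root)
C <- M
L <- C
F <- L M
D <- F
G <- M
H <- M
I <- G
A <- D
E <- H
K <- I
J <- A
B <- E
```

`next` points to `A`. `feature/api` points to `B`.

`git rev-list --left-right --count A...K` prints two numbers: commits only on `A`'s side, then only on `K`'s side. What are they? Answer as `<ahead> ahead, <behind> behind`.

Reachable from A: {A, C, D, F, L, M}.
Reachable from K: {G, I, K, M}.
Only in A's history (ahead): {A, C, D, F, L} — 5.
Only in K's history (behind): {G, I, K} — 3.

5 ahead, 3 behind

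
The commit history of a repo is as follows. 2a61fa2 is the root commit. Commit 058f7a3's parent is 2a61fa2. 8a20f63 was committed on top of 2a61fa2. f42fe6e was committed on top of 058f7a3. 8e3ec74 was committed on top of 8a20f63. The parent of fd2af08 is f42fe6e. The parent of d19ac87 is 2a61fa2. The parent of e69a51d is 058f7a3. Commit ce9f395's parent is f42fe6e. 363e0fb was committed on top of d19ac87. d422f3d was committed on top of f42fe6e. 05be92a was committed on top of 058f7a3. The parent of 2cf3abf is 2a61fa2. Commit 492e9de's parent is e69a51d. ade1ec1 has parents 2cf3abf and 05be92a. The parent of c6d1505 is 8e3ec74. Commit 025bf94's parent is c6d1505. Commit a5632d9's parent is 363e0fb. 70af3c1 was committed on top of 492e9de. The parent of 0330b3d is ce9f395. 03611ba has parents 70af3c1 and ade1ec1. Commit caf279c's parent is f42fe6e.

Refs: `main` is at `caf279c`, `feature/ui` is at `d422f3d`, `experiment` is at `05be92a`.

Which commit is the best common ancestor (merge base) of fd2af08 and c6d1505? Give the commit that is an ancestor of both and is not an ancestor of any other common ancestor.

Ancestors of fd2af08: {058f7a3, 2a61fa2, f42fe6e, fd2af08}.
Ancestors of c6d1505: {2a61fa2, 8a20f63, 8e3ec74, c6d1505}.
Common ancestors: {2a61fa2}.
The only common ancestor is 2a61fa2, so it is the merge base.

2a61fa2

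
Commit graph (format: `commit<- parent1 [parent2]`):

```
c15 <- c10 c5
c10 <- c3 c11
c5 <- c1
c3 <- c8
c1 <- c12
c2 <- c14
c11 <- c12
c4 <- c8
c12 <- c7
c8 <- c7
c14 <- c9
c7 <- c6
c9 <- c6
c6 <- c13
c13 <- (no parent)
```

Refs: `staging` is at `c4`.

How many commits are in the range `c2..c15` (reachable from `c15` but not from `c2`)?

9

Reachable from c15: {c1, c10, c11, c12, c13, c15, c3, c5, c6, c7, c8}.
Reachable from c2: {c13, c14, c2, c6, c9}.
In c15's history but not c2's: {c1, c10, c11, c12, c15, c3, c5, c7, c8} — 9 commits.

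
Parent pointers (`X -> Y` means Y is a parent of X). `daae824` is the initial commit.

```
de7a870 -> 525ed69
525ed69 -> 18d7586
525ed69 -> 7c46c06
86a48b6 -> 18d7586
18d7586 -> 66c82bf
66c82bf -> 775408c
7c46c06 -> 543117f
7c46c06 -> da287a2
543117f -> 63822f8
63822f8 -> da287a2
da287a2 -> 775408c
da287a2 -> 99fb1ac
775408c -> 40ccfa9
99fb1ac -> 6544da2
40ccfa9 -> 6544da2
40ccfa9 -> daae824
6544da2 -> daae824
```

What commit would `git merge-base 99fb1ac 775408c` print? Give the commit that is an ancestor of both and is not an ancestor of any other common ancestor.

Ancestors of 99fb1ac: {6544da2, 99fb1ac, daae824}.
Ancestors of 775408c: {40ccfa9, 6544da2, 775408c, daae824}.
Common ancestors: {6544da2, daae824}.
Among these, 6544da2 is not an ancestor of any other common ancestor — it is the merge base.

6544da2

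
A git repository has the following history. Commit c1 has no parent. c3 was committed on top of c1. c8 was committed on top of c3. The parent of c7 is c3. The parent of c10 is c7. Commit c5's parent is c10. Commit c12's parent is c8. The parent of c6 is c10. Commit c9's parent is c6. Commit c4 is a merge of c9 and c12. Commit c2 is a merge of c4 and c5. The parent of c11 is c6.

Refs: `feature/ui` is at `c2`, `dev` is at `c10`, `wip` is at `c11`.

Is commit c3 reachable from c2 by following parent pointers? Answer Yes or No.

Yes

Ancestors of c2 (commits reachable by following parents): {c1, c10, c12, c2, c3, c4, c5, c6, c7, c8, c9}.
c3 is in that set, so it is an ancestor of c2.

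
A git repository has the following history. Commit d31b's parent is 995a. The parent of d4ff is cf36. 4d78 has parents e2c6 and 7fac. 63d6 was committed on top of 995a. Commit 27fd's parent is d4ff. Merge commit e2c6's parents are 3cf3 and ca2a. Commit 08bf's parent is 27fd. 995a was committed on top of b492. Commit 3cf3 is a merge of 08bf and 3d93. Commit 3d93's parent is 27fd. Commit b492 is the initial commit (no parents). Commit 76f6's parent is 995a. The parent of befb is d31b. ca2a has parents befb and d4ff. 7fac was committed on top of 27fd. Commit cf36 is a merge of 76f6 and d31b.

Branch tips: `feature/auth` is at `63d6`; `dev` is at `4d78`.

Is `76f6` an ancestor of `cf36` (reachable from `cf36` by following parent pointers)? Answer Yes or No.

Yes

Ancestors of cf36 (commits reachable by following parents): {76f6, 995a, b492, cf36, d31b}.
76f6 is in that set, so it is an ancestor of cf36.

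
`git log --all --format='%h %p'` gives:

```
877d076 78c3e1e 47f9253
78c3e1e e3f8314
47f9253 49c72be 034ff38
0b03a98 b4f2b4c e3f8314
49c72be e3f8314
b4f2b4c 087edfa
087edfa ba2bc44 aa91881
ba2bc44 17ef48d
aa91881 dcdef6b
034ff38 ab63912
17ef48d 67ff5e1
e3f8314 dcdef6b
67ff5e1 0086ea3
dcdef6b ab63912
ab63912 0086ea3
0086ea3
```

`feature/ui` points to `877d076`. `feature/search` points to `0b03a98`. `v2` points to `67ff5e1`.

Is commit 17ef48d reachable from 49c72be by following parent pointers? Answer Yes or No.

Ancestors of 49c72be: {0086ea3, 49c72be, ab63912, dcdef6b, e3f8314}.
17ef48d is not in that set, so it is not an ancestor of 49c72be.

No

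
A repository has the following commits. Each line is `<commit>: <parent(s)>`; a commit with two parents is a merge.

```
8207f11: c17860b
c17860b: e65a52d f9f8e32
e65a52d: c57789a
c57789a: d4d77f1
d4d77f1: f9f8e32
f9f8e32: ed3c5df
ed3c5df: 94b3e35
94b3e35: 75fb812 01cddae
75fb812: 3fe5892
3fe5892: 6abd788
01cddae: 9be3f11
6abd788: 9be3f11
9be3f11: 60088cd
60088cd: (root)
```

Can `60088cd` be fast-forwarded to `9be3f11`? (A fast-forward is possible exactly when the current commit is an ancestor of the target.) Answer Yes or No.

A fast-forward from 60088cd to 9be3f11 is possible iff 60088cd is an ancestor of 9be3f11.
Ancestors of 9be3f11: {60088cd, 9be3f11}.
60088cd is among them, so fast-forward is possible.

Yes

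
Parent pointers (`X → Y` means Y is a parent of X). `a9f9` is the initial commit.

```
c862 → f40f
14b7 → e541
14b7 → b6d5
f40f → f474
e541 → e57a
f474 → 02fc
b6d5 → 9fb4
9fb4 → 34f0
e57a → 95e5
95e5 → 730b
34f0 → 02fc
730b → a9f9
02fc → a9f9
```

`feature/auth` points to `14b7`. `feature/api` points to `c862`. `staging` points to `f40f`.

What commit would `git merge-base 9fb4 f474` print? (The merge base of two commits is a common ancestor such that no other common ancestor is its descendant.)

Ancestors of 9fb4: {02fc, 34f0, 9fb4, a9f9}.
Ancestors of f474: {02fc, a9f9, f474}.
Common ancestors: {02fc, a9f9}.
Among these, 02fc is not an ancestor of any other common ancestor — it is the merge base.

02fc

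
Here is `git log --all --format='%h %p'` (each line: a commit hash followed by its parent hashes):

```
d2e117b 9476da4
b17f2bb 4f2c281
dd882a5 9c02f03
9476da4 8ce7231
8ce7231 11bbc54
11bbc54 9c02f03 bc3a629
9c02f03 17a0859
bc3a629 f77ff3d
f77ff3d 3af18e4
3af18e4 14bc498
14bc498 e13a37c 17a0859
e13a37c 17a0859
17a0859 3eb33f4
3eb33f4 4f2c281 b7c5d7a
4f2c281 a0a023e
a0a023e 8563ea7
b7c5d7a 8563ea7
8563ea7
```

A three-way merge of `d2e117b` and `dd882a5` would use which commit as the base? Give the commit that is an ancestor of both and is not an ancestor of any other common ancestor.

9c02f03

Ancestors of d2e117b: {11bbc54, 14bc498, 17a0859, 3af18e4, 3eb33f4, 4f2c281, 8563ea7, 8ce7231, 9476da4, 9c02f03, a0a023e, b7c5d7a, bc3a629, d2e117b, e13a37c, f77ff3d}.
Ancestors of dd882a5: {17a0859, 3eb33f4, 4f2c281, 8563ea7, 9c02f03, a0a023e, b7c5d7a, dd882a5}.
Common ancestors: {17a0859, 3eb33f4, 4f2c281, 8563ea7, 9c02f03, a0a023e, b7c5d7a}.
Among these, 9c02f03 is not an ancestor of any other common ancestor — it is the merge base.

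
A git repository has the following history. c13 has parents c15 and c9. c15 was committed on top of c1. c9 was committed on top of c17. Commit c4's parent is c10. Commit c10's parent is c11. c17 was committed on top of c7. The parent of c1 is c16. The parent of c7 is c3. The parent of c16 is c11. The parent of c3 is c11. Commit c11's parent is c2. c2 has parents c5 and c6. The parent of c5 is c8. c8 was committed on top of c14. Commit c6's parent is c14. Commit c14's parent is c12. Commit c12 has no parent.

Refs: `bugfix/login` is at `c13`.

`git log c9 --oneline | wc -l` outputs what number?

Walking parent pointers from c9: reachable set = {c11, c12, c14, c17, c2, c3, c5, c6, c7, c8, c9}.
That is 11 commits.

11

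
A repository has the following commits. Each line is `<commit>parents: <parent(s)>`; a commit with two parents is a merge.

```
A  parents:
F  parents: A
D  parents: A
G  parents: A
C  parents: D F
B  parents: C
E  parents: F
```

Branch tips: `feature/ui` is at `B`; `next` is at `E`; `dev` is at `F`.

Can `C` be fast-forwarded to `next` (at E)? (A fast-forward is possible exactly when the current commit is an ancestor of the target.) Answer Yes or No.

A fast-forward from C to E is possible iff C is an ancestor of E.
Ancestors of E: {A, E, F}.
C is not among them, so fast-forward is not possible.

No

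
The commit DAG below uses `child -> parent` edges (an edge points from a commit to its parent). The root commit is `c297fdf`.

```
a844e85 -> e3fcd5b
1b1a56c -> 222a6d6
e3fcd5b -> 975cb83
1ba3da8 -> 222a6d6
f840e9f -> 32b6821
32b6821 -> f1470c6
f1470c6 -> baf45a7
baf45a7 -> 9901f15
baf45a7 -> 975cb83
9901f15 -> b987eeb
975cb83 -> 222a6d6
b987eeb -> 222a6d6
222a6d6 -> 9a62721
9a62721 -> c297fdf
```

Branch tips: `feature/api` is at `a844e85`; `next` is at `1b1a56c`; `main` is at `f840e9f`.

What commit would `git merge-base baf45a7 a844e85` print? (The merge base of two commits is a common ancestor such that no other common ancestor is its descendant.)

Ancestors of baf45a7: {222a6d6, 975cb83, 9901f15, 9a62721, b987eeb, baf45a7, c297fdf}.
Ancestors of a844e85: {222a6d6, 975cb83, 9a62721, a844e85, c297fdf, e3fcd5b}.
Common ancestors: {222a6d6, 975cb83, 9a62721, c297fdf}.
Among these, 975cb83 is not an ancestor of any other common ancestor — it is the merge base.

975cb83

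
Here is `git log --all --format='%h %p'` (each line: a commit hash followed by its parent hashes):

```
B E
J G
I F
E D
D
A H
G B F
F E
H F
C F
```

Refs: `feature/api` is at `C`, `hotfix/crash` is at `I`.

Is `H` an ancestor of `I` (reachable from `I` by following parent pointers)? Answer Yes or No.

No

Ancestors of I: {D, E, F, I}.
H is not in that set, so it is not an ancestor of I.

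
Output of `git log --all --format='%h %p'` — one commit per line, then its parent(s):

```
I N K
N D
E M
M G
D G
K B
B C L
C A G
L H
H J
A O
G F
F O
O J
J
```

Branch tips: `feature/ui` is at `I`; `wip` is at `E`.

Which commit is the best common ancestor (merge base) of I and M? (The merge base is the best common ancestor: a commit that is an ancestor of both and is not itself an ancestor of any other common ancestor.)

G

Ancestors of I: {A, B, C, D, F, G, H, I, J, K, L, N, O}.
Ancestors of M: {F, G, J, M, O}.
Common ancestors: {F, G, J, O}.
Among these, G is not an ancestor of any other common ancestor — it is the merge base.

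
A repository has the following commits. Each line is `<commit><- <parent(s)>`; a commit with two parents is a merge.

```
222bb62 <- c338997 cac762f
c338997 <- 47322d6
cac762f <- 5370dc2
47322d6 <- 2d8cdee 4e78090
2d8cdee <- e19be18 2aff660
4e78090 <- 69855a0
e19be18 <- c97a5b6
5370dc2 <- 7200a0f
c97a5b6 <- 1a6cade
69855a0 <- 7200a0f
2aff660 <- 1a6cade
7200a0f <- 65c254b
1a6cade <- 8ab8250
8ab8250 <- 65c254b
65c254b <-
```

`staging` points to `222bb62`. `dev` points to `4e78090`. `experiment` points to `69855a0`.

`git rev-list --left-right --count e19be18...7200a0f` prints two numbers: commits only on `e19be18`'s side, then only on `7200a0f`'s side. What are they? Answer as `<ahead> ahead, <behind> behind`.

4 ahead, 1 behind

Reachable from e19be18: {1a6cade, 65c254b, 8ab8250, c97a5b6, e19be18}.
Reachable from 7200a0f: {65c254b, 7200a0f}.
Only in e19be18's history (ahead): {1a6cade, 8ab8250, c97a5b6, e19be18} — 4.
Only in 7200a0f's history (behind): {7200a0f} — 1.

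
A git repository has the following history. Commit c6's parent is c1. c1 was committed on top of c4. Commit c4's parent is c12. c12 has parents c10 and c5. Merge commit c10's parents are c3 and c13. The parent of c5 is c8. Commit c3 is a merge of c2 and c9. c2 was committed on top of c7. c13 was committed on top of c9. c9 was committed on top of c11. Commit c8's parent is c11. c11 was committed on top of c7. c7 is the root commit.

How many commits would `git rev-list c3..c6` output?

Reachable from c6: {c1, c10, c11, c12, c13, c2, c3, c4, c5, c6, c7, c8, c9}.
Reachable from c3: {c11, c2, c3, c7, c9}.
In c6's history but not c3's: {c1, c10, c12, c13, c4, c5, c6, c8} — 8 commits.

8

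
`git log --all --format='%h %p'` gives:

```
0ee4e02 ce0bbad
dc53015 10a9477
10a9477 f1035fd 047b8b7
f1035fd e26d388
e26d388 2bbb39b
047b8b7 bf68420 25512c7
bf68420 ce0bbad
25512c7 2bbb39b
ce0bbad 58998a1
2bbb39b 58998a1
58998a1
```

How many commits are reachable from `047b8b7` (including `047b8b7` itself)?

Walking parent pointers from 047b8b7: reachable set = {047b8b7, 25512c7, 2bbb39b, 58998a1, bf68420, ce0bbad}.
That is 6 commits.

6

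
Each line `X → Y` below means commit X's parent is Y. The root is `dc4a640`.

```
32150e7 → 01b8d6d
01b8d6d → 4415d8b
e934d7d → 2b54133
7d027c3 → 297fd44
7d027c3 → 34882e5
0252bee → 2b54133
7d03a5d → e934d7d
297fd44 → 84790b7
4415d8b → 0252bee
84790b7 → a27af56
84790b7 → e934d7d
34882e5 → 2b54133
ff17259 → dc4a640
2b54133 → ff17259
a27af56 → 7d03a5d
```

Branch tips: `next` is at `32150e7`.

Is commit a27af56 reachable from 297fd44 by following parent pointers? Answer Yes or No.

Yes

Ancestors of 297fd44 (commits reachable by following parents): {297fd44, 2b54133, 7d03a5d, 84790b7, a27af56, dc4a640, e934d7d, ff17259}.
a27af56 is in that set, so it is an ancestor of 297fd44.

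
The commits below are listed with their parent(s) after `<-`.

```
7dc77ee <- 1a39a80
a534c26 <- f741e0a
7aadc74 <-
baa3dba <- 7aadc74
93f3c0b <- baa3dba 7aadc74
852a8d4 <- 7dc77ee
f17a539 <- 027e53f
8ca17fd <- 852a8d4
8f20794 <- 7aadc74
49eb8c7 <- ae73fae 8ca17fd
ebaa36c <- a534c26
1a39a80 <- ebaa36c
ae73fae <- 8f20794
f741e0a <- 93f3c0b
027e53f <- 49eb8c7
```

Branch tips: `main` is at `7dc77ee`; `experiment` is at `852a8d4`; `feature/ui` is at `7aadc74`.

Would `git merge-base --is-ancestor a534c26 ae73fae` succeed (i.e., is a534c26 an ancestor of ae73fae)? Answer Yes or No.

Ancestors of ae73fae: {7aadc74, 8f20794, ae73fae}.
a534c26 is not in that set, so it is not an ancestor of ae73fae.

No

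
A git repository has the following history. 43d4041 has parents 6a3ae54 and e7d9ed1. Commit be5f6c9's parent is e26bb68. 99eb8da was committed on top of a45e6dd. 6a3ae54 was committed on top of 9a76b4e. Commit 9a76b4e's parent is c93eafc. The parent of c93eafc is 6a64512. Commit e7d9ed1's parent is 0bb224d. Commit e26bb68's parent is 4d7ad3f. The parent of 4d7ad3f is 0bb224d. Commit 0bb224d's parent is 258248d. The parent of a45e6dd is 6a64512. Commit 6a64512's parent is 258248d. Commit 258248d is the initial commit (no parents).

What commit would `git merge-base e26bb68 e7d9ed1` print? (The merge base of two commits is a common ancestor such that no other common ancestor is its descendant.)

0bb224d

Ancestors of e26bb68: {0bb224d, 258248d, 4d7ad3f, e26bb68}.
Ancestors of e7d9ed1: {0bb224d, 258248d, e7d9ed1}.
Common ancestors: {0bb224d, 258248d}.
Among these, 0bb224d is not an ancestor of any other common ancestor — it is the merge base.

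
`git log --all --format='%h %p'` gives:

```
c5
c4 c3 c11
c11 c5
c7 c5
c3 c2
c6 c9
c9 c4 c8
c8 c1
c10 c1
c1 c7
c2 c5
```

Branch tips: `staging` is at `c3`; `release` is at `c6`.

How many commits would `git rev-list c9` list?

Walking parent pointers from c9: reachable set = {c1, c11, c2, c3, c4, c5, c7, c8, c9}.
That is 9 commits.

9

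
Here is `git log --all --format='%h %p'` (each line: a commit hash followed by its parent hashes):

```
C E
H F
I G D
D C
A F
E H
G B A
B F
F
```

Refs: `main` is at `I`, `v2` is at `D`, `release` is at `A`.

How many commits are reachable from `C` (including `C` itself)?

Walking parent pointers from C: reachable set = {C, E, F, H}.
That is 4 commits.

4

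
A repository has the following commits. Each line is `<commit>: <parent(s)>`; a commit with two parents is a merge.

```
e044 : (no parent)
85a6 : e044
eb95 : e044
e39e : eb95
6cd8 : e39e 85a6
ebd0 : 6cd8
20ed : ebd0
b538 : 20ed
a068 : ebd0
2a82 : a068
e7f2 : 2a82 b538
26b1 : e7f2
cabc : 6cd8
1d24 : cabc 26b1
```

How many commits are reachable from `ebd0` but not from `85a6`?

4

Reachable from ebd0: {6cd8, 85a6, e044, e39e, eb95, ebd0}.
Reachable from 85a6: {85a6, e044}.
In ebd0's history but not 85a6's: {6cd8, e39e, eb95, ebd0} — 4 commits.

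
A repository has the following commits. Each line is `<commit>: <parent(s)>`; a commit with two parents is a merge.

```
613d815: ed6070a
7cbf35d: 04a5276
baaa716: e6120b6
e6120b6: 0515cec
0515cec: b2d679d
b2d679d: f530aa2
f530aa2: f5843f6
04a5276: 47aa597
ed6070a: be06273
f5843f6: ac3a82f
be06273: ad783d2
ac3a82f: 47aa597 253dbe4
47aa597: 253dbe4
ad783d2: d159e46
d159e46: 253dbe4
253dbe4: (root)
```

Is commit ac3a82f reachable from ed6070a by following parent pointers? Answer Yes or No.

Ancestors of ed6070a: {253dbe4, ad783d2, be06273, d159e46, ed6070a}.
ac3a82f is not in that set, so it is not an ancestor of ed6070a.

No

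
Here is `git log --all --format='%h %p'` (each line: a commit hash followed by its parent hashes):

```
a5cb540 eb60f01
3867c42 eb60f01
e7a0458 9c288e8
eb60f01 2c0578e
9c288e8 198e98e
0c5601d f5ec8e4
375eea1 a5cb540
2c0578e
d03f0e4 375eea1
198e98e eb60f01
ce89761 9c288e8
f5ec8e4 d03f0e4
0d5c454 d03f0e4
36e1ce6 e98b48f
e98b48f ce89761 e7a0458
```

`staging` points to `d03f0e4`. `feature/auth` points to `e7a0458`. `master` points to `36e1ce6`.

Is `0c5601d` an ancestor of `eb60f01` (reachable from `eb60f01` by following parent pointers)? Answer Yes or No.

Ancestors of eb60f01: {2c0578e, eb60f01}.
0c5601d is not in that set, so it is not an ancestor of eb60f01.

No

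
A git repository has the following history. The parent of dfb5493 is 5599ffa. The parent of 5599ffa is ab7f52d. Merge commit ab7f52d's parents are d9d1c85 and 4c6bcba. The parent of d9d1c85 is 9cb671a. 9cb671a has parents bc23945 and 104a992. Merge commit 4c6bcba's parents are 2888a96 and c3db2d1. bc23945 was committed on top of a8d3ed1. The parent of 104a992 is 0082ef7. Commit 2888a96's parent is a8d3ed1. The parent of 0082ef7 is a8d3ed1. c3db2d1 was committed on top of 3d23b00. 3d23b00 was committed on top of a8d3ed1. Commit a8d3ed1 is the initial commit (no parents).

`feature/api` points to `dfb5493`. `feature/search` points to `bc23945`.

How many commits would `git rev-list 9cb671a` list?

Walking parent pointers from 9cb671a: reachable set = {0082ef7, 104a992, 9cb671a, a8d3ed1, bc23945}.
That is 5 commits.

5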